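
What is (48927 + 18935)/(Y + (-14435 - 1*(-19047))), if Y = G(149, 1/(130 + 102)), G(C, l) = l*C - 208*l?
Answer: 15743984/1069925 ≈ 14.715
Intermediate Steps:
G(C, l) = -208*l + C*l (G(C, l) = C*l - 208*l = -208*l + C*l)
Y = -59/232 (Y = (-208 + 149)/(130 + 102) = -59/232 ≈ -0.25431)
(48927 + 18935)/(Y + (-14435 - 1*(-19047))) = (48927 + 18935)/(-59/232 + (-14435 - 1*(-19047))) = 67862/(-59/232 + (-14435 + 19047)) = 67862/(-59/232 + 4612) = 67862/(1069925/232) = 67862*(232/1069925) = 15743984/1069925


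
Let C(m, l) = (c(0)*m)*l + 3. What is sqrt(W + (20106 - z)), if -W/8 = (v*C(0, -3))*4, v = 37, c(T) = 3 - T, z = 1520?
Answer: sqrt(15034) ≈ 122.61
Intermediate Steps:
C(m, l) = 3 + 3*l*m (C(m, l) = ((3 - 1*0)*m)*l + 3 = ((3 + 0)*m)*l + 3 = (3*m)*l + 3 = 3*l*m + 3 = 3 + 3*l*m)
W = -3552 (W = -8*37*(3 + 3*(-3)*0)*4 = -8*37*(3 + 0)*4 = -8*37*3*4 = -888*4 = -8*444 = -3552)
sqrt(W + (20106 - z)) = sqrt(-3552 + (20106 - 1*1520)) = sqrt(-3552 + (20106 - 1520)) = sqrt(-3552 + 18586) = sqrt(15034)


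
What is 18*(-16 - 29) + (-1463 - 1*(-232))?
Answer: -2041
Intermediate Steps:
18*(-16 - 29) + (-1463 - 1*(-232)) = 18*(-45) + (-1463 + 232) = -810 - 1231 = -2041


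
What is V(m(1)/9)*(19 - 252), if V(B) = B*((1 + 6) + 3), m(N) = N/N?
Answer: -2330/9 ≈ -258.89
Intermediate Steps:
m(N) = 1
V(B) = 10*B (V(B) = B*(7 + 3) = B*10 = 10*B)
V(m(1)/9)*(19 - 252) = (10*(1/9))*(19 - 252) = (10*(1*(⅑)))*(-233) = (10*(⅑))*(-233) = (10/9)*(-233) = -2330/9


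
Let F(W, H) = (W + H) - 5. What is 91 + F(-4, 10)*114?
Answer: 205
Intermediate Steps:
F(W, H) = -5 + H + W (F(W, H) = (H + W) - 5 = -5 + H + W)
91 + F(-4, 10)*114 = 91 + (-5 + 10 - 4)*114 = 91 + 1*114 = 91 + 114 = 205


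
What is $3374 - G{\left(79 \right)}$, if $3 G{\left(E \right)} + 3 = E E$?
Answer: $\frac{3884}{3} \approx 1294.7$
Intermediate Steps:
$G{\left(E \right)} = -1 + \frac{E^{2}}{3}$ ($G{\left(E \right)} = -1 + \frac{E E}{3} = -1 + \frac{E^{2}}{3}$)
$3374 - G{\left(79 \right)} = 3374 - \left(-1 + \frac{79^{2}}{3}\right) = 3374 - \left(-1 + \frac{1}{3} \cdot 6241\right) = 3374 - \left(-1 + \frac{6241}{3}\right) = 3374 - \frac{6238}{3} = \frac{3884}{3}$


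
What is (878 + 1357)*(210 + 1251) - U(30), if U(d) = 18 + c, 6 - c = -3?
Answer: 3265308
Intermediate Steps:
c = 9 (c = 6 - 1*(-3) = 6 + 3 = 9)
U(d) = 27 (U(d) = 18 + 9 = 27)
(878 + 1357)*(210 + 1251) - U(30) = (878 + 1357)*(210 + 1251) - 1*27 = 2235*1461 - 27 = 3265335 - 27 = 3265308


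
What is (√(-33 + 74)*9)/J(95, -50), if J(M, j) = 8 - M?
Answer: -3*√41/29 ≈ -0.66239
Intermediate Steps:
(√(-33 + 74)*9)/J(95, -50) = (√(-33 + 74)*9)/(8 - 1*95) = (√41*9)/(8 - 95) = (9*√41)/(-87) = (9*√41)*(-1/87) = -3*√41/29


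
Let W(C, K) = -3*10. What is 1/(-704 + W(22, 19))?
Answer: -1/734 ≈ -0.0013624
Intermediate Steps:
W(C, K) = -30
1/(-704 + W(22, 19)) = 1/(-704 - 30) = 1/(-734) = -1/734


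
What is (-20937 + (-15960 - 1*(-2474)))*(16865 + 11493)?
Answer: -976167434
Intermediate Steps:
(-20937 + (-15960 - 1*(-2474)))*(16865 + 11493) = (-20937 + (-15960 + 2474))*28358 = (-20937 - 13486)*28358 = -34423*28358 = -976167434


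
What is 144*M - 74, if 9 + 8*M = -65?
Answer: -1406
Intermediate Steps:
M = -37/4 (M = -9/8 + (1/8)*(-65) = -9/8 - 65/8 = -37/4 ≈ -9.2500)
144*M - 74 = 144*(-37/4) - 74 = -1332 - 74 = -1406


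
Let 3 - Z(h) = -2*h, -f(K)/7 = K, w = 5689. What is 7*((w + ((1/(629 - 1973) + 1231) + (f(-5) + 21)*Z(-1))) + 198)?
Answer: 9641855/192 ≈ 50218.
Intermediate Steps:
f(K) = -7*K
Z(h) = 3 + 2*h (Z(h) = 3 - (-2)*h = 3 + 2*h)
7*((w + ((1/(629 - 1973) + 1231) + (f(-5) + 21)*Z(-1))) + 198) = 7*((5689 + ((1/(629 - 1973) + 1231) + (-7*(-5) + 21)*(3 + 2*(-1)))) + 198) = 7*((5689 + ((1/(-1344) + 1231) + (35 + 21)*(3 - 2))) + 198) = 7*((5689 + ((-1/1344 + 1231) + 56*1)) + 198) = 7*((5689 + (1654463/1344 + 56)) + 198) = 7*((5689 + 1729727/1344) + 198) = 7*(9375743/1344 + 198) = 7*(9641855/1344) = 9641855/192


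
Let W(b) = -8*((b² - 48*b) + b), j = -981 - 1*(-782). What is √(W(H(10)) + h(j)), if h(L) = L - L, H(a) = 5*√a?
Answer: 2*10^(¾)*√(47 - 5*√10) ≈ 62.810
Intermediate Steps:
j = -199 (j = -981 + 782 = -199)
W(b) = -8*b² + 376*b (W(b) = -8*(b² - 47*b) = -8*b² + 376*b)
h(L) = 0
√(W(H(10)) + h(j)) = √(8*(5*√10)*(47 - 5*√10) + 0) = √(40*√10*(47 - 5*√10) + 0) = √(40*√10*(47 - 5*√10)) = 2*10^(¾)*√(47 - 5*√10)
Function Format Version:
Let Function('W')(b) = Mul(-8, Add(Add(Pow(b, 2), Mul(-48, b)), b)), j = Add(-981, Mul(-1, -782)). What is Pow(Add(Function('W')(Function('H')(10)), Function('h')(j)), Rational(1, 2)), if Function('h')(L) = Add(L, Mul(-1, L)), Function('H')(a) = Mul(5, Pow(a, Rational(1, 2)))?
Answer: Mul(2, Pow(10, Rational(3, 4)), Pow(Add(47, Mul(-5, Pow(10, Rational(1, 2)))), Rational(1, 2))) ≈ 62.810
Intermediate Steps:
j = -199 (j = Add(-981, 782) = -199)
Function('W')(b) = Add(Mul(-8, Pow(b, 2)), Mul(376, b)) (Function('W')(b) = Mul(-8, Add(Pow(b, 2), Mul(-47, b))) = Add(Mul(-8, Pow(b, 2)), Mul(376, b)))
Function('h')(L) = 0
Pow(Add(Function('W')(Function('H')(10)), Function('h')(j)), Rational(1, 2)) = Pow(Add(Mul(8, Mul(5, Pow(10, Rational(1, 2))), Add(47, Mul(-1, Mul(5, Pow(10, Rational(1, 2)))))), 0), Rational(1, 2)) = Pow(Add(Mul(8, Mul(5, Pow(10, Rational(1, 2))), Add(47, Mul(-5, Pow(10, Rational(1, 2))))), 0), Rational(1, 2)) = Pow(Add(Mul(40, Pow(10, Rational(1, 2)), Add(47, Mul(-5, Pow(10, Rational(1, 2))))), 0), Rational(1, 2)) = Pow(Mul(40, Pow(10, Rational(1, 2)), Add(47, Mul(-5, Pow(10, Rational(1, 2))))), Rational(1, 2)) = Mul(2, Pow(10, Rational(3, 4)), Pow(Add(47, Mul(-5, Pow(10, Rational(1, 2)))), Rational(1, 2)))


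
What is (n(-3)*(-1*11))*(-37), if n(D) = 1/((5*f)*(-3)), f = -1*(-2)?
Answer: -407/30 ≈ -13.567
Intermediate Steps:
f = 2
n(D) = -1/30 (n(D) = 1/((5*2)*(-3)) = 1/(10*(-3)) = 1/(-30) = -1/30)
(n(-3)*(-1*11))*(-37) = -(-1)*11/30*(-37) = -1/30*(-11)*(-37) = (11/30)*(-37) = -407/30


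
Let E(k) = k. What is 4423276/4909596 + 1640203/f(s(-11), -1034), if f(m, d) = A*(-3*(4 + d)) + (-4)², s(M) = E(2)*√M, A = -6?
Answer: -1992699330841/22736339076 ≈ -87.644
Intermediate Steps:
s(M) = 2*√M
f(m, d) = 88 + 18*d (f(m, d) = -(-18)*(4 + d) + (-4)² = -6*(-12 - 3*d) + 16 = (72 + 18*d) + 16 = 88 + 18*d)
4423276/4909596 + 1640203/f(s(-11), -1034) = 4423276/4909596 + 1640203/(88 + 18*(-1034)) = 4423276*(1/4909596) + 1640203/(88 - 18612) = 1105819/1227399 + 1640203/(-18524) = 1105819/1227399 + 1640203*(-1/18524) = 1105819/1227399 - 1640203/18524 = -1992699330841/22736339076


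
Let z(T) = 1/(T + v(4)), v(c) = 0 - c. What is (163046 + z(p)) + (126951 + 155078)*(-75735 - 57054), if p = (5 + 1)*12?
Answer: -2546612636779/68 ≈ -3.7450e+10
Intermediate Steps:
v(c) = -c
p = 72 (p = 6*12 = 72)
z(T) = 1/(-4 + T) (z(T) = 1/(T - 1*4) = 1/(T - 4) = 1/(-4 + T))
(163046 + z(p)) + (126951 + 155078)*(-75735 - 57054) = (163046 + 1/(-4 + 72)) + (126951 + 155078)*(-75735 - 57054) = (163046 + 1/68) + 282029*(-132789) = (163046 + 1/68) - 37450348881 = 11087129/68 - 37450348881 = -2546612636779/68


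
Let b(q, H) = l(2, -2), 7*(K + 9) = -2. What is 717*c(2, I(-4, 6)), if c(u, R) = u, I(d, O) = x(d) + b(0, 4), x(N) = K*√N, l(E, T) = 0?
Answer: 1434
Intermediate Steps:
K = -65/7 (K = -9 + (⅐)*(-2) = -9 - 2/7 = -65/7 ≈ -9.2857)
b(q, H) = 0
x(N) = -65*√N/7
I(d, O) = -65*√d/7 (I(d, O) = -65*√d/7 + 0 = -65*√d/7)
717*c(2, I(-4, 6)) = 717*2 = 1434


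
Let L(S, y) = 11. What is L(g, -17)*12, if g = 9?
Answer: 132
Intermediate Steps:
L(g, -17)*12 = 11*12 = 132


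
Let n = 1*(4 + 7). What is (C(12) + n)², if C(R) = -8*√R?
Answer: 889 - 352*√3 ≈ 279.32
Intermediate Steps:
n = 11 (n = 1*11 = 11)
(C(12) + n)² = (-16*√3 + 11)² = (11 - 16*√3)²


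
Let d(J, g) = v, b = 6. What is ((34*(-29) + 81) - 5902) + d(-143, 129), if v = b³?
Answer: -6591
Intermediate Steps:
v = 216 (v = 6³ = 216)
d(J, g) = 216
((34*(-29) + 81) - 5902) + d(-143, 129) = ((34*(-29) + 81) - 5902) + 216 = ((-986 + 81) - 5902) + 216 = (-905 - 5902) + 216 = -6807 + 216 = -6591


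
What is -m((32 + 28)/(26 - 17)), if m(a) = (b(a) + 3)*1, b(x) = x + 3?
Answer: -38/3 ≈ -12.667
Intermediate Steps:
b(x) = 3 + x
m(a) = 6 + a (m(a) = ((3 + a) + 3)*1 = (6 + a)*1 = 6 + a)
-m((32 + 28)/(26 - 17)) = -(6 + (32 + 28)/(26 - 17)) = -(6 + 60/9) = -(6 + 60*(⅑)) = -(6 + 20/3) = -1*38/3 = -38/3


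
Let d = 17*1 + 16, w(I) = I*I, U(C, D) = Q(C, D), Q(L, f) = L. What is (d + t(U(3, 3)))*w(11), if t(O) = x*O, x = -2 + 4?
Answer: 4719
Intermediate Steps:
x = 2
U(C, D) = C
t(O) = 2*O
w(I) = I²
d = 33 (d = 17 + 16 = 33)
(d + t(U(3, 3)))*w(11) = (33 + 2*3)*11² = (33 + 6)*121 = 39*121 = 4719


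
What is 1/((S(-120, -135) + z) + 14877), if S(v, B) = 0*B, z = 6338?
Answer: 1/21215 ≈ 4.7136e-5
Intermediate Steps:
S(v, B) = 0
1/((S(-120, -135) + z) + 14877) = 1/((0 + 6338) + 14877) = 1/(6338 + 14877) = 1/21215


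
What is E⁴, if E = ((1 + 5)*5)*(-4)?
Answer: 207360000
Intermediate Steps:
E = -120 (E = (6*5)*(-4) = 30*(-4) = -120)
E⁴ = (-120)⁴ = 207360000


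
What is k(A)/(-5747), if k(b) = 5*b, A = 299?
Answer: -1495/5747 ≈ -0.26014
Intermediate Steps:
k(A)/(-5747) = (5*299)/(-5747) = 1495*(-1/5747) = -1495/5747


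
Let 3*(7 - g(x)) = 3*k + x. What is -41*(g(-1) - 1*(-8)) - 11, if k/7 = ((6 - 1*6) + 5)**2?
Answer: 19606/3 ≈ 6535.3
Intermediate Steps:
k = 175 (k = 7*((6 - 1*6) + 5)**2 = 7*((6 - 6) + 5)**2 = 7*(0 + 5)**2 = 7*5**2 = 7*25 = 175)
g(x) = -168 - x/3 (g(x) = 7 - (3*175 + x)/3 = 7 - (525 + x)/3 = 7 + (-175 - x/3) = -168 - x/3)
-41*(g(-1) - 1*(-8)) - 11 = -41*((-168 - 1/3*(-1)) - 1*(-8)) - 11 = -41*((-168 + 1/3) + 8) - 11 = -41*(-503/3 + 8) - 11 = -41*(-479/3) - 11 = 19639/3 - 11 = 19606/3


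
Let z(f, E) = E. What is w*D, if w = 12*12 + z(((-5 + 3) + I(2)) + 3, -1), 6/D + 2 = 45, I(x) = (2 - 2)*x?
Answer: 858/43 ≈ 19.953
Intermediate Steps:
I(x) = 0 (I(x) = 0*x = 0)
D = 6/43 (D = 6/(-2 + 45) = 6/43 ≈ 0.13953)
w = 143 (w = 12*12 - 1 = 144 - 1 = 143)
w*D = 143*(6/43) = 858/43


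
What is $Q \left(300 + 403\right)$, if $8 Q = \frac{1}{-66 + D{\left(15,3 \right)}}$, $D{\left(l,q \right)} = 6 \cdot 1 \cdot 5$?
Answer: $- \frac{703}{288} \approx -2.441$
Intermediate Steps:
$D{\left(l,q \right)} = 30$ ($D{\left(l,q \right)} = 6 \cdot 5 = 30$)
$Q = - \frac{1}{288}$ ($Q = \frac{1}{8 \left(-66 + 30\right)} = \frac{1}{8 \left(-36\right)} = \frac{1}{8} \left(- \frac{1}{36}\right) = - \frac{1}{288} \approx -0.0034722$)
$Q \left(300 + 403\right) = - \frac{300 + 403}{288} = \left(- \frac{1}{288}\right) 703 = - \frac{703}{288}$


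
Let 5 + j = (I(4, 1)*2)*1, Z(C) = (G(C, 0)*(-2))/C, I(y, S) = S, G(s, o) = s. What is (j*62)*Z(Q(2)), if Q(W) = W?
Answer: 372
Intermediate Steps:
Z(C) = -2 (Z(C) = (C*(-2))/C = (-2*C)/C = -2)
j = -3 (j = -5 + (1*2)*1 = -5 + 2*1 = -5 + 2 = -3)
(j*62)*Z(Q(2)) = -3*62*(-2) = -186*(-2) = 372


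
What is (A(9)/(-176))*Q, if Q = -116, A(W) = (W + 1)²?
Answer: 725/11 ≈ 65.909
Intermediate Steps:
A(W) = (1 + W)²
(A(9)/(-176))*Q = ((1 + 9)²/(-176))*(-116) = -1/176*10²*(-116) = -1/176*100*(-116) = -25/44*(-116) = 725/11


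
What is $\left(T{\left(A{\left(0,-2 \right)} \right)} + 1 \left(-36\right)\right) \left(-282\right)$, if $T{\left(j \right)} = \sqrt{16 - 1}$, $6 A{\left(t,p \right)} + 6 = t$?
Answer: $10152 - 282 \sqrt{15} \approx 9059.8$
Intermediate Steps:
$A{\left(t,p \right)} = -1 + \frac{t}{6}$
$T{\left(j \right)} = \sqrt{15}$
$\left(T{\left(A{\left(0,-2 \right)} \right)} + 1 \left(-36\right)\right) \left(-282\right) = \left(\sqrt{15} + 1 \left(-36\right)\right) \left(-282\right) = \left(\sqrt{15} - 36\right) \left(-282\right) = \left(-36 + \sqrt{15}\right) \left(-282\right) = 10152 - 282 \sqrt{15}$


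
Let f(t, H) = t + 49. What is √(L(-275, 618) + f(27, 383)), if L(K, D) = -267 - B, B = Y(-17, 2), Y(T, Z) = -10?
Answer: I*√181 ≈ 13.454*I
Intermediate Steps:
f(t, H) = 49 + t
B = -10
L(K, D) = -257 (L(K, D) = -267 - 1*(-10) = -267 + 10 = -257)
√(L(-275, 618) + f(27, 383)) = √(-257 + (49 + 27)) = √(-257 + 76) = √(-181) = I*√181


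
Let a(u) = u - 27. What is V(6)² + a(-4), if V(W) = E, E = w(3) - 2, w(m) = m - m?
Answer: -27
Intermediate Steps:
w(m) = 0
a(u) = -27 + u
E = -2 (E = 0 - 2 = -2)
V(W) = -2
V(6)² + a(-4) = (-2)² + (-27 - 4) = 4 - 31 = -27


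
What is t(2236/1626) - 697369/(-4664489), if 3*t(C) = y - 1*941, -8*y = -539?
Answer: -32583376765/111947736 ≈ -291.06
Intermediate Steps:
y = 539/8 (y = -⅛*(-539) = 539/8 ≈ 67.375)
t(C) = -6989/24 (t(C) = (539/8 - 1*941)/3 = (539/8 - 941)/3 = (⅓)*(-6989/8) = -6989/24)
t(2236/1626) - 697369/(-4664489) = -6989/24 - 697369/(-4664489) = -6989/24 - 697369*(-1)/4664489 = -6989/24 - 1*(-697369/4664489) = -6989/24 + 697369/4664489 = -32583376765/111947736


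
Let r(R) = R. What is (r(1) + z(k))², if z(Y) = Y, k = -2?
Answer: 1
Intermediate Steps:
(r(1) + z(k))² = (1 - 2)² = (-1)² = 1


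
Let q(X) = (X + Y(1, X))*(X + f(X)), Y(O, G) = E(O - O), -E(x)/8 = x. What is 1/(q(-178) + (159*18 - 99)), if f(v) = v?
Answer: 1/66131 ≈ 1.5122e-5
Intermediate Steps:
E(x) = -8*x
Y(O, G) = 0 (Y(O, G) = -8*(O - O) = -8*0 = 0)
q(X) = 2*X² (q(X) = (X + 0)*(X + X) = X*(2*X) = 2*X²)
1/(q(-178) + (159*18 - 99)) = 1/(2*(-178)² + (159*18 - 99)) = 1/(2*31684 + (2862 - 99)) = 1/(63368 + 2763) = 1/66131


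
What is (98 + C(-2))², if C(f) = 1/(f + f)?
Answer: 152881/16 ≈ 9555.1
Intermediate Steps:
C(f) = 1/(2*f)
(98 + C(-2))² = (98 + (½)/(-2))² = (98 + (½)*(-½))² = (98 - ¼)² = (391/4)² = 152881/16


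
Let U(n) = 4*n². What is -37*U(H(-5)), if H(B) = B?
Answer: -3700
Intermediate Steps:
-37*U(H(-5)) = -148*(-5)² = -148*25 = -37*100 = -3700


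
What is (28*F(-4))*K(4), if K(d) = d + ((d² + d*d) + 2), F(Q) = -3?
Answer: -3192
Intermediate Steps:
K(d) = 2 + d + 2*d² (K(d) = d + ((d² + d²) + 2) = d + (2*d² + 2) = d + (2 + 2*d²) = 2 + d + 2*d²)
(28*F(-4))*K(4) = (28*(-3))*(2 + 4 + 2*4²) = -84*(2 + 4 + 2*16) = -84*(2 + 4 + 32) = -84*38 = -3192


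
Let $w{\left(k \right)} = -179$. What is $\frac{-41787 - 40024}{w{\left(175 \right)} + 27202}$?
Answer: $- \frac{81811}{27023} \approx -3.0275$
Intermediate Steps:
$\frac{-41787 - 40024}{w{\left(175 \right)} + 27202} = \frac{-41787 - 40024}{-179 + 27202} = \frac{-41787 - 40024}{27023} = \left(-41787 - 40024\right) \frac{1}{27023} = \left(-81811\right) \frac{1}{27023} = - \frac{81811}{27023}$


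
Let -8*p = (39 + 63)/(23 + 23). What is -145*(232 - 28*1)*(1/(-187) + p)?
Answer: 4228635/506 ≈ 8357.0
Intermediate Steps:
p = -51/184 (p = -(39 + 63)/(8*(23 + 23)) = -51/(4*46) = -⅛*51/23 = -51/184 ≈ -0.27717)
-145*(232 - 28*1)*(1/(-187) + p) = -145*(232 - 28*1)*(1/(-187) - 51/184) = -145*(232 - 28)*(-1/187 - 51/184) = -29580*(-9721)/34408 = -145*(-29163/506) = 4228635/506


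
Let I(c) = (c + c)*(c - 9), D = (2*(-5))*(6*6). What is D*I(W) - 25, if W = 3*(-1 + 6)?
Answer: -64825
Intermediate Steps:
D = -360 (D = -10*36 = -360)
W = 15 (W = 3*5 = 15)
I(c) = 2*c*(-9 + c) (I(c) = (2*c)*(-9 + c) = 2*c*(-9 + c))
D*I(W) - 25 = -720*15*(-9 + 15) - 25 = -720*15*6 - 25 = -360*180 - 25 = -64800 - 25 = -64825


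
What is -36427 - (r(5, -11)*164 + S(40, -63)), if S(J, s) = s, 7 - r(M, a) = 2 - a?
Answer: -35380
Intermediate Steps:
r(M, a) = 5 + a (r(M, a) = 7 - (2 - a) = 7 + (-2 + a) = 5 + a)
-36427 - (r(5, -11)*164 + S(40, -63)) = -36427 - ((5 - 11)*164 - 63) = -36427 - (-6*164 - 63) = -36427 - (-984 - 63) = -36427 - 1*(-1047) = -36427 + 1047 = -35380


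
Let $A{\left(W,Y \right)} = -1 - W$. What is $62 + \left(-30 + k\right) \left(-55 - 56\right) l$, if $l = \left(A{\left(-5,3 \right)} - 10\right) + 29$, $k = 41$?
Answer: $-28021$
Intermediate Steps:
$l = 23$ ($l = \left(\left(-1 - -5\right) - 10\right) + 29 = \left(\left(-1 + 5\right) - 10\right) + 29 = \left(4 - 10\right) + 29 = -6 + 29 = 23$)
$62 + \left(-30 + k\right) \left(-55 - 56\right) l = 62 + \left(-30 + 41\right) \left(-55 - 56\right) 23 = 62 + 11 \left(-111\right) 23 = 62 - 28083 = -28021$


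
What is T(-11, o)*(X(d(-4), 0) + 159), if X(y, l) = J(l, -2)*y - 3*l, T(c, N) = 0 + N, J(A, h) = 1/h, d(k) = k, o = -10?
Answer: -1610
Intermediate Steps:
T(c, N) = N
X(y, l) = -3*l - y/2 (X(y, l) = y/(-2) - 3*l = -y/2 - 3*l = -3*l - y/2)
T(-11, o)*(X(d(-4), 0) + 159) = -10*((-3*0 - ½*(-4)) + 159) = -10*((0 + 2) + 159) = -10*(2 + 159) = -10*161 = -1610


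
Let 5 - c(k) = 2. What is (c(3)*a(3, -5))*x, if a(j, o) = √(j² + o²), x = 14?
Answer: 42*√34 ≈ 244.90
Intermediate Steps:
c(k) = 3 (c(k) = 5 - 1*2 = 5 - 2 = 3)
(c(3)*a(3, -5))*x = (3*√(3² + (-5)²))*14 = (3*√(9 + 25))*14 = (3*√34)*14 = 42*√34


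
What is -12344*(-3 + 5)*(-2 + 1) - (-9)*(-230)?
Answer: 22618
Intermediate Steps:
-12344*(-3 + 5)*(-2 + 1) - (-9)*(-230) = -24688*(-1) - 1*2070 = -12344*(-2) - 2070 = 24688 - 2070 = 22618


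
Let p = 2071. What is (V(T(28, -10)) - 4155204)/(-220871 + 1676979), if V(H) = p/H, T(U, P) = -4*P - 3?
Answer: -153740477/53875996 ≈ -2.8536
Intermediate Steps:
T(U, P) = -3 - 4*P
V(H) = 2071/H
(V(T(28, -10)) - 4155204)/(-220871 + 1676979) = (2071/(-3 - 4*(-10)) - 4155204)/(-220871 + 1676979) = (2071/(-3 + 40) - 4155204)/1456108 = (2071/37 - 4155204)*(1/1456108) = -153740477/37*1/1456108 = -153740477/53875996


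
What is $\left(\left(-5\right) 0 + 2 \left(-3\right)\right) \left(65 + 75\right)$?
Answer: $-840$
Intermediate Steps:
$\left(\left(-5\right) 0 + 2 \left(-3\right)\right) \left(65 + 75\right) = \left(0 - 6\right) 140 = \left(-6\right) 140 = -840$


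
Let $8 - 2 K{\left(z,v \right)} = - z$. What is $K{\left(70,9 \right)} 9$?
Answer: $351$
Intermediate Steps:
$K{\left(z,v \right)} = 4 + \frac{z}{2}$ ($K{\left(z,v \right)} = 4 - \frac{\left(-1\right) z}{2} = 4 + \frac{z}{2}$)
$K{\left(70,9 \right)} 9 = \left(4 + \frac{1}{2} \cdot 70\right) 9 = \left(4 + 35\right) 9 = 39 \cdot 9 = 351$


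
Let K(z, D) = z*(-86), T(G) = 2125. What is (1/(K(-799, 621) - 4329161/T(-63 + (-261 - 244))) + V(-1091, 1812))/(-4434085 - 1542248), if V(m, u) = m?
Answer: 154581702974/846775201997637 ≈ 0.00018255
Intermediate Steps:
K(z, D) = -86*z
(1/(K(-799, 621) - 4329161/T(-63 + (-261 - 244))) + V(-1091, 1812))/(-4434085 - 1542248) = (1/(-86*(-799) - 4329161/2125) - 1091)/(-4434085 - 1542248) = (1/(68714 - 4329161*1/2125) - 1091)/(-5976333) = (1/(68714 - 4329161/2125) - 1091)*(-1/5976333) = (1/(141688089/2125) - 1091)*(-1/5976333) = (2125/141688089 - 1091)*(-1/5976333) = -154581702974/141688089*(-1/5976333) = 154581702974/846775201997637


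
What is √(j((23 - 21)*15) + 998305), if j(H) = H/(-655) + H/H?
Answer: 4*√1070745530/131 ≈ 999.15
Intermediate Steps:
j(H) = 1 - H/655 (j(H) = H*(-1/655) + 1 = -H/655 + 1 = 1 - H/655)
√(j((23 - 21)*15) + 998305) = √((1 - (23 - 21)*15/655) + 998305) = √((1 - 2*15/655) + 998305) = √((1 - 1/655*30) + 998305) = √((1 - 6/131) + 998305) = √(125/131 + 998305) = √(130778080/131) = 4*√1070745530/131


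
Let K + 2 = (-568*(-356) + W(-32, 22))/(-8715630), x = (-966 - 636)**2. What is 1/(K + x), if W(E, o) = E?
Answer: 1452605/3727968343514 ≈ 3.8965e-7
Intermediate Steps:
x = 2566404 (x = (-1602)**2 = 2566404)
K = -2938906/1452605 (K = -2 + (-568*(-356) - 32)/(-8715630) = -2 + (202208 - 32)*(-1/8715630) = -2 + 202176*(-1/8715630) = -2 - 33696/1452605 = -2938906/1452605 ≈ -2.0232)
1/(K + x) = 1/(-2938906/1452605 + 2566404) = 1/(3727968343514/1452605) = 1452605/3727968343514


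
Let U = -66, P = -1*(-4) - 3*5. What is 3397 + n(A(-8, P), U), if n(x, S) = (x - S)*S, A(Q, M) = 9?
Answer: -1553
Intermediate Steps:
P = -11 (P = 4 - 15 = -11)
n(x, S) = S*(x - S)
3397 + n(A(-8, P), U) = 3397 - 66*(9 - 1*(-66)) = 3397 - 66*(9 + 66) = 3397 - 66*75 = 3397 - 4950 = -1553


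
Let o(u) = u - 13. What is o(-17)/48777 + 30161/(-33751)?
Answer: -490725209/548757509 ≈ -0.89425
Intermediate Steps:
o(u) = -13 + u
o(-17)/48777 + 30161/(-33751) = (-13 - 17)/48777 + 30161/(-33751) = -30*1/48777 + 30161*(-1/33751) = -10/16259 - 30161/33751 = -490725209/548757509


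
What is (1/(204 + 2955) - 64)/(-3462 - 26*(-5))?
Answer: 202175/10525788 ≈ 0.019208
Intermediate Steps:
(1/(204 + 2955) - 64)/(-3462 - 26*(-5)) = (1/3159 - 64)/(-3462 + 130) = (1/3159 - 64)/(-3332) = -202175/3159*(-1/3332) = 202175/10525788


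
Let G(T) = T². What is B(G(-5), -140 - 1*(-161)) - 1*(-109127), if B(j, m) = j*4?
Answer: 109227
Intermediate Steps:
B(j, m) = 4*j
B(G(-5), -140 - 1*(-161)) - 1*(-109127) = 4*(-5)² - 1*(-109127) = 4*25 + 109127 = 100 + 109127 = 109227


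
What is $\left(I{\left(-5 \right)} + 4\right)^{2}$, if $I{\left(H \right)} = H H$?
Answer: $841$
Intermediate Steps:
$I{\left(H \right)} = H^{2}$
$\left(I{\left(-5 \right)} + 4\right)^{2} = \left(\left(-5\right)^{2} + 4\right)^{2} = \left(25 + 4\right)^{2} = 29^{2} = 841$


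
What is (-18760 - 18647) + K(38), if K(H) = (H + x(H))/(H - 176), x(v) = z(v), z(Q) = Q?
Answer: -2581121/69 ≈ -37408.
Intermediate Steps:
x(v) = v
K(H) = 2*H/(-176 + H) (K(H) = (H + H)/(H - 176) = (2*H)/(-176 + H) = 2*H/(-176 + H))
(-18760 - 18647) + K(38) = (-18760 - 18647) + 2*38/(-176 + 38) = -37407 + 2*38/(-138) = -37407 + 2*38*(-1/138) = -37407 - 38/69 = -2581121/69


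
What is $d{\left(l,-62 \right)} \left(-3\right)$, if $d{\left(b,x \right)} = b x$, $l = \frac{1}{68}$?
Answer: $\frac{93}{34} \approx 2.7353$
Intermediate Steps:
$l = \frac{1}{68} \approx 0.014706$
$d{\left(l,-62 \right)} \left(-3\right) = \frac{1}{68} \left(-62\right) \left(-3\right) = \left(- \frac{31}{34}\right) \left(-3\right) = \frac{93}{34}$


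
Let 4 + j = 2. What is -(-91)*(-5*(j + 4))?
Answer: -910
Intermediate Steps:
j = -2 (j = -4 + 2 = -2)
-(-91)*(-5*(j + 4)) = -(-91)*(-5*(-2 + 4)) = -(-91)*(-5*2) = -(-91)*(-10) = -1*910 = -910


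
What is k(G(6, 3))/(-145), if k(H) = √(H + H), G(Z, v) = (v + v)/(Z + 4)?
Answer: -√30/725 ≈ -0.0075548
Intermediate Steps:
G(Z, v) = 2*v/(4 + Z) (G(Z, v) = (2*v)/(4 + Z) = 2*v/(4 + Z))
k(H) = √2*√H (k(H) = √(2*H) = √2*√H)
k(G(6, 3))/(-145) = (√2*√(2*3/(4 + 6)))/(-145) = (√2*√(2*3/10))*(-1/145) = (√2*√(2*3*(⅒)))*(-1/145) = (√2*√(⅗))*(-1/145) = (√2*(√15/5))*(-1/145) = (√30/5)*(-1/145) = -√30/725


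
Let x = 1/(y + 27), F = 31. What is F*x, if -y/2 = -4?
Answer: 31/35 ≈ 0.88571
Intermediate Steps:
y = 8 (y = -2*(-4) = 8)
x = 1/35 (x = 1/(8 + 27) = 1/35 ≈ 0.028571)
F*x = 31*(1/35) = 31/35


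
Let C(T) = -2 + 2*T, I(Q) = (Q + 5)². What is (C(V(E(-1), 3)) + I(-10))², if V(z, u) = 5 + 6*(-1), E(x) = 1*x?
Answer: 441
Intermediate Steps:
E(x) = x
V(z, u) = -1 (V(z, u) = 5 - 6 = -1)
I(Q) = (5 + Q)²
(C(V(E(-1), 3)) + I(-10))² = ((-2 + 2*(-1)) + (5 - 10)²)² = ((-2 - 2) + (-5)²)² = (-4 + 25)² = 21² = 441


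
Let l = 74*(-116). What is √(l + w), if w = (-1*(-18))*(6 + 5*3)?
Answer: I*√8206 ≈ 90.587*I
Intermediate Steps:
w = 378 (w = 18*(6 + 15) = 18*21 = 378)
l = -8584
√(l + w) = √(-8584 + 378) = √(-8206) = I*√8206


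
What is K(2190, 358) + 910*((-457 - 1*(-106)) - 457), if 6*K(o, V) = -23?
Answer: -4411703/6 ≈ -7.3528e+5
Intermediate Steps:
K(o, V) = -23/6 (K(o, V) = (⅙)*(-23) = -23/6)
K(2190, 358) + 910*((-457 - 1*(-106)) - 457) = -23/6 + 910*((-457 - 1*(-106)) - 457) = -23/6 + 910*((-457 + 106) - 457) = -23/6 + 910*(-351 - 457) = -23/6 + 910*(-808) = -23/6 - 735280 = -4411703/6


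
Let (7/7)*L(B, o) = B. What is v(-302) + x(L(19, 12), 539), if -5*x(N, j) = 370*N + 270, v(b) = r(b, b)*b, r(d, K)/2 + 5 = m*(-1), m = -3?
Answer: -252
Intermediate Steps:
r(d, K) = -4 (r(d, K) = -10 + 2*(-3*(-1)) = -10 + 2*3 = -10 + 6 = -4)
L(B, o) = B
v(b) = -4*b
x(N, j) = -54 - 74*N (x(N, j) = -(370*N + 270)/5 = -(270 + 370*N)/5 = -54 - 74*N)
v(-302) + x(L(19, 12), 539) = -4*(-302) + (-54 - 74*19) = 1208 + (-54 - 1406) = 1208 - 1460 = -252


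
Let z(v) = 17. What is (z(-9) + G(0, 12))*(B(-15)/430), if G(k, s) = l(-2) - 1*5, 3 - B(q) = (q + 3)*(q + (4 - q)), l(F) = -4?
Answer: 204/215 ≈ 0.94884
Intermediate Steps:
B(q) = -9 - 4*q (B(q) = 3 - (q + 3)*(q + (4 - q)) = 3 - (3 + q)*4 = 3 - (12 + 4*q) = 3 + (-12 - 4*q) = -9 - 4*q)
G(k, s) = -9 (G(k, s) = -4 - 1*5 = -4 - 5 = -9)
(z(-9) + G(0, 12))*(B(-15)/430) = (17 - 9)*((-9 - 4*(-15))/430) = 8*((-9 + 60)*(1/430)) = 8*(51*(1/430)) = 8*(51/430) = 204/215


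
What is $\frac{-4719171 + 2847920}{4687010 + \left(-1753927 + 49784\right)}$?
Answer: $- \frac{1871251}{2982867} \approx -0.62733$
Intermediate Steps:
$\frac{-4719171 + 2847920}{4687010 + \left(-1753927 + 49784\right)} = - \frac{1871251}{4687010 - 1704143} = - \frac{1871251}{2982867}$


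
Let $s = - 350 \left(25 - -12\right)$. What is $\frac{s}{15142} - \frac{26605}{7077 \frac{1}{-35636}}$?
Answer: $\frac{7177987326805}{53579967} \approx 1.3397 \cdot 10^{5}$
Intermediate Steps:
$s = -12950$ ($s = - 350 \left(25 + 12\right) = \left(-350\right) 37 = -12950$)
$\frac{s}{15142} - \frac{26605}{7077 \frac{1}{-35636}} = - \frac{12950}{15142} - \frac{26605}{7077 \frac{1}{-35636}} = \left(-12950\right) \frac{1}{15142} - \frac{26605}{7077 \left(- \frac{1}{35636}\right)} = - \frac{6475}{7571} - \frac{26605}{- \frac{7077}{35636}} = - \frac{6475}{7571} - - \frac{948095780}{7077} = - \frac{6475}{7571} + \frac{948095780}{7077} = \frac{7177987326805}{53579967}$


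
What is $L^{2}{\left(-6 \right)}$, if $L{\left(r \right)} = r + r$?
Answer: $144$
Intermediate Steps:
$L{\left(r \right)} = 2 r$
$L^{2}{\left(-6 \right)} = \left(2 \left(-6\right)\right)^{2} = \left(-12\right)^{2} = 144$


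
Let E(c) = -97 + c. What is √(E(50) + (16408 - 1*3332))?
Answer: √13029 ≈ 114.14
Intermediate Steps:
√(E(50) + (16408 - 1*3332)) = √((-97 + 50) + (16408 - 1*3332)) = √(-47 + (16408 - 3332)) = √(-47 + 13076) = √13029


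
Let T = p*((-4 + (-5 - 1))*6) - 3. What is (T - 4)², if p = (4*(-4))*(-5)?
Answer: 23107249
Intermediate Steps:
p = 80 (p = -16*(-5) = 80)
T = -4803 (T = 80*((-4 + (-5 - 1))*6) - 3 = 80*((-4 - 6)*6) - 3 = 80*(-10*6) - 3 = 80*(-60) - 3 = -4800 - 3 = -4803)
(T - 4)² = (-4803 - 4)² = (-4807)² = 23107249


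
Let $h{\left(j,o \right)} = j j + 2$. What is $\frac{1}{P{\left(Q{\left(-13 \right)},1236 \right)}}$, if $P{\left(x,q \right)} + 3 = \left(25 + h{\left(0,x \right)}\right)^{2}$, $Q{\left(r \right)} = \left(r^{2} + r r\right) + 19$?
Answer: $\frac{1}{726} \approx 0.0013774$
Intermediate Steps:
$h{\left(j,o \right)} = 2 + j^{2}$ ($h{\left(j,o \right)} = j^{2} + 2 = 2 + j^{2}$)
$Q{\left(r \right)} = 19 + 2 r^{2}$ ($Q{\left(r \right)} = \left(r^{2} + r^{2}\right) + 19 = 2 r^{2} + 19 = 19 + 2 r^{2}$)
$P{\left(x,q \right)} = 726$ ($P{\left(x,q \right)} = -3 + \left(25 + \left(2 + 0^{2}\right)\right)^{2} = -3 + \left(25 + \left(2 + 0\right)\right)^{2} = -3 + \left(25 + 2\right)^{2} = -3 + 27^{2} = -3 + 729 = 726$)
$\frac{1}{P{\left(Q{\left(-13 \right)},1236 \right)}} = \frac{1}{726}$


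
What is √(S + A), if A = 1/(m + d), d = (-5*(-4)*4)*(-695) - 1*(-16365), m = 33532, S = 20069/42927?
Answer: 2*√778032245126805/81604227 ≈ 0.68362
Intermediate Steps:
S = 20069/42927 (S = 20069*(1/42927) = 20069/42927 ≈ 0.46751)
d = -39235 (d = (20*4)*(-695) + 16365 = 80*(-695) + 16365 = -55600 + 16365 = -39235)
A = -1/5703 (A = 1/(33532 - 39235) = 1/(-5703) = -1/5703 ≈ -0.00017535)
√(S + A) = √(20069/42927 - 1/5703) = √(38136860/81604227) = 2*√778032245126805/81604227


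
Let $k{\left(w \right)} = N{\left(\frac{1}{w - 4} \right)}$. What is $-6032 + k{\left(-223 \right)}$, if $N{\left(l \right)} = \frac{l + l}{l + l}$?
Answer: $-6031$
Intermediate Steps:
$N{\left(l \right)} = 1$ ($N{\left(l \right)} = \frac{2 l}{2 l} = 2 l \frac{1}{2 l} = 1$)
$k{\left(w \right)} = 1$
$-6032 + k{\left(-223 \right)} = -6032 + 1 = -6031$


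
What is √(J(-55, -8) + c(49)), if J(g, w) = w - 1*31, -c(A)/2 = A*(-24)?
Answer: 3*√257 ≈ 48.094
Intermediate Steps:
c(A) = 48*A (c(A) = -2*A*(-24) = -(-48)*A = 48*A)
J(g, w) = -31 + w (J(g, w) = w - 31 = -31 + w)
√(J(-55, -8) + c(49)) = √((-31 - 8) + 48*49) = √(-39 + 2352) = √2313 = 3*√257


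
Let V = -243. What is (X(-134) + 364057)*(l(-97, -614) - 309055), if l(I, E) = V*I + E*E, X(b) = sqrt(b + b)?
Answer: 33315584184 + 183024*I*sqrt(67) ≈ 3.3316e+10 + 1.4981e+6*I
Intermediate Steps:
X(b) = sqrt(2)*sqrt(b) (X(b) = sqrt(2*b) = sqrt(2)*sqrt(b))
l(I, E) = E**2 - 243*I (l(I, E) = -243*I + E*E = -243*I + E**2 = E**2 - 243*I)
(X(-134) + 364057)*(l(-97, -614) - 309055) = (sqrt(2)*sqrt(-134) + 364057)*(((-614)**2 - 243*(-97)) - 309055) = (sqrt(2)*(I*sqrt(134)) + 364057)*((376996 + 23571) - 309055) = (2*I*sqrt(67) + 364057)*(400567 - 309055) = (364057 + 2*I*sqrt(67))*91512 = 33315584184 + 183024*I*sqrt(67)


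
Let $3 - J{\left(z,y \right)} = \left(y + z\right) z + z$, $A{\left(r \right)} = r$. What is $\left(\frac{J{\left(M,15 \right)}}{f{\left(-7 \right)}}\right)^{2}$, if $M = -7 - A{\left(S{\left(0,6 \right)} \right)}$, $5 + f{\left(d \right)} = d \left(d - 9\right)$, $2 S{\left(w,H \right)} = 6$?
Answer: $\frac{3969}{11449} \approx 0.34667$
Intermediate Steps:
$S{\left(w,H \right)} = 3$ ($S{\left(w,H \right)} = \frac{1}{2} \cdot 6 = 3$)
$f{\left(d \right)} = -5 + d \left(-9 + d\right)$ ($f{\left(d \right)} = -5 + d \left(d - 9\right) = -5 + d \left(-9 + d\right)$)
$M = -10$ ($M = -7 - 3 = -10$)
$J{\left(z,y \right)} = 3 - z - z \left(y + z\right)$ ($J{\left(z,y \right)} = 3 - \left(\left(y + z\right) z + z\right) = 3 - \left(z \left(y + z\right) + z\right) = 3 - \left(z + z \left(y + z\right)\right) = 3 - z - z \left(y + z\right)$)
$\left(\frac{J{\left(M,15 \right)}}{f{\left(-7 \right)}}\right)^{2} = \left(\frac{3 - -10 - \left(-10\right)^{2} - 15 \left(-10\right)}{-5 + \left(-7\right)^{2} - -63}\right)^{2} = \left(\frac{3 + 10 - 100 + 150}{-5 + 49 + 63}\right)^{2} = \left(\frac{3 + 10 - 100 + 150}{107}\right)^{2} = \left(63 \cdot \frac{1}{107}\right)^{2} = \left(\frac{63}{107}\right)^{2} = \frac{3969}{11449}$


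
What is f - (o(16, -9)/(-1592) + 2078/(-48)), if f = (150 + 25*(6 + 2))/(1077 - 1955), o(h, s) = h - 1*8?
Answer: 89942815/2096664 ≈ 42.898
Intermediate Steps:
o(h, s) = -8 + h (o(h, s) = h - 8 = -8 + h)
f = -175/439 (f = (150 + 25*8)/(-878) = (150 + 200)*(-1/878) = 350*(-1/878) = -175/439 ≈ -0.39863)
f - (o(16, -9)/(-1592) + 2078/(-48)) = -175/439 - ((-8 + 16)/(-1592) + 2078/(-48)) = -175/439 - (8*(-1/1592) + 2078*(-1/48)) = -175/439 - (-1/199 - 1039/24) = -175/439 - 1*(-206785/4776) = -175/439 + 206785/4776 = 89942815/2096664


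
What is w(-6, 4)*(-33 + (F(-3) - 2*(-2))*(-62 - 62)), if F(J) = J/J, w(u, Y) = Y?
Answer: -2612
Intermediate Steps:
F(J) = 1
w(-6, 4)*(-33 + (F(-3) - 2*(-2))*(-62 - 62)) = 4*(-33 + (1 - 2*(-2))*(-62 - 62)) = 4*(-33 + (1 + 4)*(-124)) = 4*(-33 + 5*(-124)) = 4*(-33 - 620) = 4*(-653) = -2612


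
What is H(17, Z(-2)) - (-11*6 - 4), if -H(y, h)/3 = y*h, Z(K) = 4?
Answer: -134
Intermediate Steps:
H(y, h) = -3*h*y (H(y, h) = -3*y*h = -3*h*y)
H(17, Z(-2)) - (-11*6 - 4) = -3*4*17 - (-11*6 - 4) = -204 - (-66 - 4) = -204 - 1*(-70) = -204 + 70 = -134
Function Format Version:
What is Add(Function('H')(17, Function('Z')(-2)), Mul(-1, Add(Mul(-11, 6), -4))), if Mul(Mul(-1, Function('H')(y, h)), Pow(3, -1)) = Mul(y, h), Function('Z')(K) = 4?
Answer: -134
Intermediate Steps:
Function('H')(y, h) = Mul(-3, h, y) (Function('H')(y, h) = Mul(-3, Mul(y, h)) = Mul(-3, Mul(h, y)) = Mul(-3, h, y))
Add(Function('H')(17, Function('Z')(-2)), Mul(-1, Add(Mul(-11, 6), -4))) = Add(Mul(-3, 4, 17), Mul(-1, Add(Mul(-11, 6), -4))) = Add(-204, Mul(-1, Add(-66, -4))) = Add(-204, Mul(-1, -70)) = Add(-204, 70) = -134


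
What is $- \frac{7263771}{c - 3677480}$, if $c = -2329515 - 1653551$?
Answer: $\frac{7263771}{7660546} \approx 0.9482$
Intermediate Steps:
$c = -3983066$
$- \frac{7263771}{c - 3677480} = - \frac{7263771}{-3983066 - 3677480} = - \frac{7263771}{-7660546} = \left(-7263771\right) \left(- \frac{1}{7660546}\right) = \frac{7263771}{7660546}$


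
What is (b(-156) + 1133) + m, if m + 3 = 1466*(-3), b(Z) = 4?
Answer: -3264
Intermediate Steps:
m = -4401 (m = -3 + 1466*(-3) = -3 - 4398 = -4401)
(b(-156) + 1133) + m = (4 + 1133) - 4401 = 1137 - 4401 = -3264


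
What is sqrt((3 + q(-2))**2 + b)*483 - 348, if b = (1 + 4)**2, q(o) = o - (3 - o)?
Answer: -348 + 483*sqrt(41) ≈ 2744.7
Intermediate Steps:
q(o) = -3 + 2*o (q(o) = o + (-3 + o) = -3 + 2*o)
b = 25 (b = 5**2 = 25)
sqrt((3 + q(-2))**2 + b)*483 - 348 = sqrt((3 + (-3 + 2*(-2)))**2 + 25)*483 - 348 = sqrt((3 + (-3 - 4))**2 + 25)*483 - 348 = sqrt((3 - 7)**2 + 25)*483 - 348 = sqrt((-4)**2 + 25)*483 - 348 = sqrt(16 + 25)*483 - 348 = sqrt(41)*483 - 348 = 483*sqrt(41) - 348 = -348 + 483*sqrt(41)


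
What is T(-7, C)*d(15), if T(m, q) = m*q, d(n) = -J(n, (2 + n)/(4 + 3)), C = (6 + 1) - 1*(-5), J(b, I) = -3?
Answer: -252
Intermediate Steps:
C = 12 (C = 7 + 5 = 12)
d(n) = 3 (d(n) = -1*(-3) = 3)
T(-7, C)*d(15) = -7*12*3 = -84*3 = -252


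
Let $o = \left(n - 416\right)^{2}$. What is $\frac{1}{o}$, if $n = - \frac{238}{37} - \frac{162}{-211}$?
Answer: $\frac{60949249}{10836842628096} \approx 5.6243 \cdot 10^{-6}$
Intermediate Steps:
$n = - \frac{44224}{7807}$ ($n = \left(-238\right) \frac{1}{37} - - \frac{162}{211} = - \frac{238}{37} + \frac{162}{211} = - \frac{44224}{7807} \approx -5.6647$)
$o = \frac{10836842628096}{60949249}$ ($o = \left(- \frac{44224}{7807} - 416\right)^{2} = \left(- \frac{3291936}{7807}\right)^{2} = \frac{10836842628096}{60949249} \approx 1.778 \cdot 10^{5}$)
$\frac{1}{o} = \frac{1}{\frac{10836842628096}{60949249}} = \frac{60949249}{10836842628096}$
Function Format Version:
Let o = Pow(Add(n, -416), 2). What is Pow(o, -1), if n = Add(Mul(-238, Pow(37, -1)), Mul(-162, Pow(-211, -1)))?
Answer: Rational(60949249, 10836842628096) ≈ 5.6243e-6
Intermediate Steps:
n = Rational(-44224, 7807) (n = Add(Mul(-238, Rational(1, 37)), Mul(-162, Rational(-1, 211))) = Add(Rational(-238, 37), Rational(162, 211)) = Rational(-44224, 7807) ≈ -5.6647)
o = Rational(10836842628096, 60949249) (o = Pow(Add(Rational(-44224, 7807), -416), 2) = Pow(Rational(-3291936, 7807), 2) = Rational(10836842628096, 60949249) ≈ 1.7780e+5)
Pow(o, -1) = Pow(Rational(10836842628096, 60949249), -1) = Rational(60949249, 10836842628096)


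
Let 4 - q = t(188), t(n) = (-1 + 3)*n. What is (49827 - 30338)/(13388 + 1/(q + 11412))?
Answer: 215158560/147803521 ≈ 1.4557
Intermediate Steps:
t(n) = 2*n
q = -372 (q = 4 - 2*188 = 4 - 1*376 = 4 - 376 = -372)
(49827 - 30338)/(13388 + 1/(q + 11412)) = (49827 - 30338)/(13388 + 1/(-372 + 11412)) = 19489/(13388 + 1/11040) = 19489/(147803521/11040) = 19489*(11040/147803521) = 215158560/147803521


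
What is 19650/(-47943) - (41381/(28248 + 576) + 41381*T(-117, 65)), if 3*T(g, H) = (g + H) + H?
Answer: -27533694831635/153545448 ≈ -1.7932e+5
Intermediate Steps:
T(g, H) = g/3 + 2*H/3 (T(g, H) = ((g + H) + H)/3 = ((H + g) + H)/3 = (g + 2*H)/3 = g/3 + 2*H/3)
19650/(-47943) - (41381/(28248 + 576) + 41381*T(-117, 65)) = 19650/(-47943) - (537953/3 + 41381/(28248 + 576)) = 19650*(-1/47943) - 41381/(1/(1/28824 + (-39 + 130/3))) = -6550/15981 - 41381/(1/(1/28824 + 13/3)) = -6550/15981 - 41381/(1/(41635/9608)) = -6550/15981 - 41381/9608/41635 = -6550/15981 - 41381*41635/9608 = -6550/15981 - 1722897935/9608 = -27533694831635/153545448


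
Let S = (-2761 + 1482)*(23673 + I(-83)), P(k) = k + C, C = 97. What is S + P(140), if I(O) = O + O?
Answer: -30065216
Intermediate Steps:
I(O) = 2*O
P(k) = 97 + k (P(k) = k + 97 = 97 + k)
S = -30065453 (S = (-2761 + 1482)*(23673 + 2*(-83)) = -1279*(23673 - 166) = -1279*23507 = -30065453)
S + P(140) = -30065453 + (97 + 140) = -30065453 + 237 = -30065216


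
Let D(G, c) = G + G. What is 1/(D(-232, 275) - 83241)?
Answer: -1/83705 ≈ -1.1947e-5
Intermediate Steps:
D(G, c) = 2*G
1/(D(-232, 275) - 83241) = 1/(2*(-232) - 83241) = 1/(-464 - 83241) = 1/(-83705) = -1/83705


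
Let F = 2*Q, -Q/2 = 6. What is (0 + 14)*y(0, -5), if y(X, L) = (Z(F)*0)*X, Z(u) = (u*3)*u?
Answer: 0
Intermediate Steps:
Q = -12 (Q = -2*6 = -12)
F = -24 (F = 2*(-12) = -24)
Z(u) = 3*u² (Z(u) = (3*u)*u = 3*u²)
y(X, L) = 0 (y(X, L) = ((3*(-24)²)*0)*X = ((3*576)*0)*X = (1728*0)*X = 0*X = 0)
(0 + 14)*y(0, -5) = (0 + 14)*0 = 14*0 = 0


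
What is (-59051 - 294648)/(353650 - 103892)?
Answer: -353699/249758 ≈ -1.4162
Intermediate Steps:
(-59051 - 294648)/(353650 - 103892) = -353699/249758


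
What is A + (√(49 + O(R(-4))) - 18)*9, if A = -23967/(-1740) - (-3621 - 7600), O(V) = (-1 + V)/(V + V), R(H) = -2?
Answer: 6422209/580 + 9*√199/2 ≈ 11136.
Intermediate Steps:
O(V) = (-1 + V)/(2*V) (O(V) = (-1 + V)/((2*V)) = (-1 + V)*(1/(2*V)) = (-1 + V)/(2*V))
A = 6516169/580 (A = -23967*(-1/1740) - 1*(-11221) = 7989/580 + 11221 = 6516169/580 ≈ 11235.)
A + (√(49 + O(R(-4))) - 18)*9 = 6516169/580 + (√(49 + (½)*(-1 - 2)/(-2)) - 18)*9 = 6516169/580 + (√(49 + (½)*(-½)*(-3)) - 18)*9 = 6516169/580 + (√(49 + ¾) - 18)*9 = 6516169/580 + (√(199/4) - 18)*9 = 6516169/580 + (√199/2 - 18)*9 = 6516169/580 + (-18 + √199/2)*9 = 6516169/580 + (-162 + 9*√199/2) = 6422209/580 + 9*√199/2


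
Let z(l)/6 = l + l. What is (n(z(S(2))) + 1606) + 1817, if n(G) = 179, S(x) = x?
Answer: 3602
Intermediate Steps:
z(l) = 12*l (z(l) = 6*(l + l) = 6*(2*l) = 12*l)
(n(z(S(2))) + 1606) + 1817 = (179 + 1606) + 1817 = 1785 + 1817 = 3602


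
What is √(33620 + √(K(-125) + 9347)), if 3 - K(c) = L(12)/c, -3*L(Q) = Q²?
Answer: √(840500 + √5843510)/5 ≈ 183.62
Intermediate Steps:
L(Q) = -Q²/3
K(c) = 3 + 48/c (K(c) = 3 - (-⅓*12²)/c = 3 - (-⅓*144)/c = 3 - (-48)/c = 3 + 48/c)
√(33620 + √(K(-125) + 9347)) = √(33620 + √((3 + 48/(-125)) + 9347)) = √(33620 + √((3 + 48*(-1/125)) + 9347)) = √(33620 + √((3 - 48/125) + 9347)) = √(33620 + √(327/125 + 9347)) = √(33620 + √(1168702/125)) = √(33620 + √5843510/25)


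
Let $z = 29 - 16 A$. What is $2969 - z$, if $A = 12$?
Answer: $3132$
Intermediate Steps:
$z = -163$ ($z = 29 - 192 = -163$)
$2969 - z = 2969 - -163 = 2969 + 163 = 3132$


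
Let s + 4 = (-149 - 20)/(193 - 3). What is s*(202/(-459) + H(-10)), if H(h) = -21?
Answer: 9142289/87210 ≈ 104.83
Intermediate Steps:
s = -929/190 (s = -4 + (-149 - 20)/(193 - 3) = -4 - 169/190 = -929/190 ≈ -4.8895)
s*(202/(-459) + H(-10)) = -929*(202/(-459) - 21)/190 = -929*(202*(-1/459) - 21)/190 = -929*(-202/459 - 21)/190 = -929/190*(-9841/459) = 9142289/87210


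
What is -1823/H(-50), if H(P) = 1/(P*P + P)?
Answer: -4466350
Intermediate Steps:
H(P) = 1/(P + P²) (H(P) = 1/(P² + P) = 1/(P + P²))
-1823/H(-50) = -1823/(1/((-50)*(1 - 50))) = -1823/((-1/50/(-49))) = -1823/((-1/50*(-1/49))) = -1823/1/2450 = -1823*2450 = -4466350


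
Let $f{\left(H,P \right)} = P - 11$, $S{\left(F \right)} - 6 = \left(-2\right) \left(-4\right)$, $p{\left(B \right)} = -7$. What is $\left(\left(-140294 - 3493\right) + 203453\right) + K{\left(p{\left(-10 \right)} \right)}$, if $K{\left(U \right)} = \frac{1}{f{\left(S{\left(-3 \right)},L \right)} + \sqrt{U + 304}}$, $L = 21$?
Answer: $\frac{11754192}{197} + \frac{3 \sqrt{33}}{197} \approx 59666.0$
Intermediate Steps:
$S{\left(F \right)} = 14$ ($S{\left(F \right)} = 6 - -8 = 6 + 8 = 14$)
$f{\left(H,P \right)} = -11 + P$
$K{\left(U \right)} = \frac{1}{10 + \sqrt{304 + U}}$ ($K{\left(U \right)} = \frac{1}{\left(-11 + 21\right) + \sqrt{U + 304}} = \frac{1}{10 + \sqrt{304 + U}}$)
$\left(\left(-140294 - 3493\right) + 203453\right) + K{\left(p{\left(-10 \right)} \right)} = \left(\left(-140294 - 3493\right) + 203453\right) + \frac{1}{10 + \sqrt{304 - 7}} = \left(-143787 + 203453\right) + \frac{1}{10 + \sqrt{297}} = 59666 + \frac{1}{10 + 3 \sqrt{33}}$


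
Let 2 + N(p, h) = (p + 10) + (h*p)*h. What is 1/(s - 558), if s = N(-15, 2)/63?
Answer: -63/35221 ≈ -0.0017887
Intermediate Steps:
N(p, h) = 8 + p + p*h² (N(p, h) = -2 + ((p + 10) + (h*p)*h) = -2 + ((10 + p) + p*h²) = -2 + (10 + p + p*h²) = 8 + p + p*h²)
s = -67/63 (s = (8 - 15 - 15*2²)/63 = (8 - 15 - 15*4)*(1/63) = (8 - 15 - 60)*(1/63) = -67*1/63 = -67/63 ≈ -1.0635)
1/(s - 558) = 1/(-67/63 - 558) = 1/(-35221/63) = -63/35221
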